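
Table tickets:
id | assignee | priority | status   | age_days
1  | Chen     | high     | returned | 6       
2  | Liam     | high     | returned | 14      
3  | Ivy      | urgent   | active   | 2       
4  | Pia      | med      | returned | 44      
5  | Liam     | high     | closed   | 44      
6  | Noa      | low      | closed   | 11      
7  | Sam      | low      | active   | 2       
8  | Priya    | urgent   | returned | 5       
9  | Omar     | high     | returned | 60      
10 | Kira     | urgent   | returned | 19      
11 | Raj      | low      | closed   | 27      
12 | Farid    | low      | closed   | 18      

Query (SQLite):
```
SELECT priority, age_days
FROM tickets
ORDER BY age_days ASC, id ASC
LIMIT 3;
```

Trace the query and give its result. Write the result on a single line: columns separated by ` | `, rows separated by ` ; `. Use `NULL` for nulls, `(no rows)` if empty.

Sort by age_days asc, tiebreak id asc: (2, id=3), (2, id=7), (5, id=8), (6, id=1), (11, id=6), (14, id=2) …. Take first 3.

urgent | 2 ; low | 2 ; urgent | 5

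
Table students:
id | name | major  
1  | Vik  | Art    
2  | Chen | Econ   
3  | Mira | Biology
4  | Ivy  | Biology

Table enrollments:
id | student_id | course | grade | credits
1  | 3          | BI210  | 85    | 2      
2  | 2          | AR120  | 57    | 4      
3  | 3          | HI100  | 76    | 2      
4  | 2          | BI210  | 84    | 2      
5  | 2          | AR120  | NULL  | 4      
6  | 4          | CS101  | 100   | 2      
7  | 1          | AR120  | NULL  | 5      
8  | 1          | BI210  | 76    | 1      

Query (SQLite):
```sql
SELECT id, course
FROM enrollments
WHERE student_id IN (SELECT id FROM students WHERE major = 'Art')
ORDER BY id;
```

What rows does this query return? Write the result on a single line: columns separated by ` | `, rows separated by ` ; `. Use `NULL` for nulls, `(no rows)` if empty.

7 | AR120 ; 8 | BI210

Inner query: students.id where major = 'Art'.
Outer: keep enrollments rows whose student_id is in that set.
Inner query → {1}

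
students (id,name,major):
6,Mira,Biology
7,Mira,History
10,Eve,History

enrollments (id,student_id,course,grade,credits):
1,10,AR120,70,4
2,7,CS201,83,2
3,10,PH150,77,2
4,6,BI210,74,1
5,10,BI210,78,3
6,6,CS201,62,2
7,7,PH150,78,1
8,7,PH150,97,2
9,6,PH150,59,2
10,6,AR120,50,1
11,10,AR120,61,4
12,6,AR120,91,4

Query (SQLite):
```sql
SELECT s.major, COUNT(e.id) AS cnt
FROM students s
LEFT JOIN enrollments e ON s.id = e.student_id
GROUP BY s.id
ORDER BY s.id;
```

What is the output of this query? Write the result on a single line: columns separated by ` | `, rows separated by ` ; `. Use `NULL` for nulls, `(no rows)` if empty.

LEFT JOIN keeps every students row; unmatched ones get NULL for enrollments columns.
Group by students.id and compute COUNT(e.id). COUNT(col) of an all-NULL group is 0.
  6: ids {4, 6, 9, 10, 12} → COUNT(e.id)=5
  7: ids {2, 7, 8} → COUNT(e.id)=3
  10: ids {1, 3, 5, 11} → COUNT(e.id)=4

Biology | 5 ; History | 3 ; History | 4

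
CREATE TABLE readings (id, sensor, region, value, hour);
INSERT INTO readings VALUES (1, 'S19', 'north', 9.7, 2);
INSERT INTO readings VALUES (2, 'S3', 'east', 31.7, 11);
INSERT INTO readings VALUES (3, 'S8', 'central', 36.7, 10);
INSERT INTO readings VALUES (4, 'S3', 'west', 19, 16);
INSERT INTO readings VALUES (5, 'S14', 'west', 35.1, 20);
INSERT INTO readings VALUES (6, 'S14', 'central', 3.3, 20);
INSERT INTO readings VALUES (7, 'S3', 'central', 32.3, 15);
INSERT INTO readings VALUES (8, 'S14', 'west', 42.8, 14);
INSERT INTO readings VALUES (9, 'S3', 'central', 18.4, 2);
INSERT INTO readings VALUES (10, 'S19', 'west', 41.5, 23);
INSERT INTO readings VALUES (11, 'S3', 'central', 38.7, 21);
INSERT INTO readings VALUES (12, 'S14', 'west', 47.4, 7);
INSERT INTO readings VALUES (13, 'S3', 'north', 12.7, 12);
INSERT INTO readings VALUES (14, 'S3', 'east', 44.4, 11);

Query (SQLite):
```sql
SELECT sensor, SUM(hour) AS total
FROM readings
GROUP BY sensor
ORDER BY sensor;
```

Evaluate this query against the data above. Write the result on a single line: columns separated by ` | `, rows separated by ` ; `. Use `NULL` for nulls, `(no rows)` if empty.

S14 | 61 ; S19 | 25 ; S3 | 88 ; S8 | 10

Partition readings by sensor; compute SUM(hour) within each group.
  S14: ids {5, 6, 8, 12} → SUM(hour)=61
  S19: ids {1, 10} → SUM(hour)=25
  S3: ids {2, 4, 7, 9, 11, 13, 14} → SUM(hour)=88
  S8: ids {3} → SUM(hour)=10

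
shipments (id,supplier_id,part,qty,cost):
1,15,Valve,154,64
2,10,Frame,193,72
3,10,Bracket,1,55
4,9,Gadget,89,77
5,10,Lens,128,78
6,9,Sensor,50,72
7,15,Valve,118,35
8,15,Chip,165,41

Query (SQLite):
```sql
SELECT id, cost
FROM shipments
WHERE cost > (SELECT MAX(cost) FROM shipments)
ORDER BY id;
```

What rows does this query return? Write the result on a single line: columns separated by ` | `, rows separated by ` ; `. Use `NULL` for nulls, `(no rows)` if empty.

Scalar subquery: MAX(cost) over all shipments rows = 78.
Keep rows where cost > that value.

(no rows)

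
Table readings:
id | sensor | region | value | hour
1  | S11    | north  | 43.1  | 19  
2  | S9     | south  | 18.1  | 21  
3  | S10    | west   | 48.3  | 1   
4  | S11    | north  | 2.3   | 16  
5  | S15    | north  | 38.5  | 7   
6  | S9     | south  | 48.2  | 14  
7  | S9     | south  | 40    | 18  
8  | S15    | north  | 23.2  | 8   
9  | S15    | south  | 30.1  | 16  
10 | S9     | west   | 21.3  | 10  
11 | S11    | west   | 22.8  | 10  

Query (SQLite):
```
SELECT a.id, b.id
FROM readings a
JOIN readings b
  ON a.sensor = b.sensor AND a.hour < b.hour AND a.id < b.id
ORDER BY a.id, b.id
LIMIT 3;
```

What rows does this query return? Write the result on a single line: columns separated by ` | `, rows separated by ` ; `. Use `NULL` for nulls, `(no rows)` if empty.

5 | 8 ; 5 | 9 ; 6 | 7

Pairs (a,b) with same sensor, a.hour < b.hour, a.id < b.id.
sensor groups: S10:{3} S11:{1,4,11} S15:{5,8,9} S9:{2,6,7,10}
Ordered by (a.id, b.id); first 3.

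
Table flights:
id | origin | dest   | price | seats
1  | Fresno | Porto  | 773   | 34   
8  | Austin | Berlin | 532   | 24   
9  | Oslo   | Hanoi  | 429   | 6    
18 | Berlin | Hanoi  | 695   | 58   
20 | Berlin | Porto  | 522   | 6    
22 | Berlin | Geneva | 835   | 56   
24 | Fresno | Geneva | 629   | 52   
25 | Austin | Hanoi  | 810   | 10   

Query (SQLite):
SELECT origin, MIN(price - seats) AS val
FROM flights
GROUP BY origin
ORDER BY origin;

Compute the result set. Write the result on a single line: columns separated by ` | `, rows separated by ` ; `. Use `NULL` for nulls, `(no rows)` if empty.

Austin | 508 ; Berlin | 516 ; Fresno | 577 ; Oslo | 423

For each row compute price - seats.
Group by origin; take MIN of the expression per group.
  Austin: ids {8, 25} → MIN(price - seats)=508
  Berlin: ids {18, 20, 22} → MIN(price - seats)=516
  Fresno: ids {1, 24} → MIN(price - seats)=577
  Oslo: ids {9} → MIN(price - seats)=423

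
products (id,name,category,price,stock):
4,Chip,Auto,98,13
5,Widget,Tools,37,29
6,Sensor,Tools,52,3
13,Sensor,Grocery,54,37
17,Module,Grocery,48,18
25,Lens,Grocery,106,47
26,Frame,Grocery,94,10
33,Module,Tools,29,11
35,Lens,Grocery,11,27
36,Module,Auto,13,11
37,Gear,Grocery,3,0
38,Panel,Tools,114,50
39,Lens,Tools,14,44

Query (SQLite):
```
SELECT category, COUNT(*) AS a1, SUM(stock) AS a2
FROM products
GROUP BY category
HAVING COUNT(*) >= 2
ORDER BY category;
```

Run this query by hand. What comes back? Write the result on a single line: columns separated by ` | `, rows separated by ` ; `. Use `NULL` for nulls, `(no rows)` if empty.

Group products by category.
Per group compute: COUNT(*), SUM(stock).
HAVING: drop groups with fewer than 2 rows.
  Auto: ids {4, 36} → COUNT(*)=2, SUM(stock)=24
  Grocery: ids {13, 17, 25, 26, 35, 37} → COUNT(*)=6, SUM(stock)=139
  Tools: ids {5, 6, 33, 38, 39} → COUNT(*)=5, SUM(stock)=137

Auto | 2 | 24 ; Grocery | 6 | 139 ; Tools | 5 | 137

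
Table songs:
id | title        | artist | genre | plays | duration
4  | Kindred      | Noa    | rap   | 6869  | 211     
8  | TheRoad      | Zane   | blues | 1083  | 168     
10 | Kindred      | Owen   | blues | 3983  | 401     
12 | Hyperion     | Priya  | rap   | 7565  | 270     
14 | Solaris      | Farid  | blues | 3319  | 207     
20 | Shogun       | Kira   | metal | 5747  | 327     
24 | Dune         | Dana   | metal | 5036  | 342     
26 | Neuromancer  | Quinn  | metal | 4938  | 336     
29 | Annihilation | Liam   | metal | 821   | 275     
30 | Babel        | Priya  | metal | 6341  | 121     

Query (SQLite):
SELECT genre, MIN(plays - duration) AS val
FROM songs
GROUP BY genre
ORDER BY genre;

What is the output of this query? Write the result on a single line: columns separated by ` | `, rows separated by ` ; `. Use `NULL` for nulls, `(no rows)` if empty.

blues | 915 ; metal | 546 ; rap | 6658

For each row compute plays - duration.
Group by genre; take MIN of the expression per group.
  blues: ids {8, 10, 14} → MIN(plays - duration)=915
  metal: ids {20, 24, 26, 29, 30} → MIN(plays - duration)=546
  rap: ids {4, 12} → MIN(plays - duration)=6658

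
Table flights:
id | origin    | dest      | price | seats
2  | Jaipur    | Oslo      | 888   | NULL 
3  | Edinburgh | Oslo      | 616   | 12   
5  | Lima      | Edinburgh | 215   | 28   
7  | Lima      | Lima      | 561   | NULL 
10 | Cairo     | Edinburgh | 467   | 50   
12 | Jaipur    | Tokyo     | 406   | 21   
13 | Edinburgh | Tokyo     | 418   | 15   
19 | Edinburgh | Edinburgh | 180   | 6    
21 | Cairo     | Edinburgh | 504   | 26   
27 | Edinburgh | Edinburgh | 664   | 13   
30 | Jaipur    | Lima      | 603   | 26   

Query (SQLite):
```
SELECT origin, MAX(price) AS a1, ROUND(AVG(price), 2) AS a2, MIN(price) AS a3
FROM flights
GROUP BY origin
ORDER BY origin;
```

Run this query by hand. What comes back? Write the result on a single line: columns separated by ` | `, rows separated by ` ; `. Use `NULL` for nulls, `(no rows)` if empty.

Group flights by origin.
Per group compute: MAX(price), ROUND(AVG(price), 2), MIN(price).
  Cairo: ids {10, 21} → MAX(price)=504, ROUND(AVG(price), 2)=485.5, MIN(price)=467
  Edinburgh: ids {3, 13, 19, 27} → MAX(price)=664, ROUND(AVG(price), 2)=469.5, MIN(price)=180
  Jaipur: ids {2, 12, 30} → MAX(price)=888, ROUND(AVG(price), 2)=632.33, MIN(price)=406
  Lima: ids {5, 7} → MAX(price)=561, ROUND(AVG(price), 2)=388, MIN(price)=215

Cairo | 504 | 485.5 | 467 ; Edinburgh | 664 | 469.5 | 180 ; Jaipur | 888 | 632.33 | 406 ; Lima | 561 | 388 | 215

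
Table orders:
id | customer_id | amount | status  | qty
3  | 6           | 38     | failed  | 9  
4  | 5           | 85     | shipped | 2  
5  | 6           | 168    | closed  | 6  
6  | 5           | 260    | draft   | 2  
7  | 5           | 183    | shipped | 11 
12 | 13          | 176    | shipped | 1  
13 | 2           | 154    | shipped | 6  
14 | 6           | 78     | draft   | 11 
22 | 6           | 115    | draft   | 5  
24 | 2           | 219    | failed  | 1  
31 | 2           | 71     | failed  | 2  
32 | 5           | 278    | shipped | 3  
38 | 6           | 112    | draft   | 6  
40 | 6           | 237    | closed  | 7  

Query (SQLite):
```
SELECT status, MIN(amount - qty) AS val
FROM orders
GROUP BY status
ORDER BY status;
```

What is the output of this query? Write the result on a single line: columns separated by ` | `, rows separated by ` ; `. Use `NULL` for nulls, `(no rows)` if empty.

For each row compute amount - qty.
Group by status; take MIN of the expression per group.
  closed: ids {5, 40} → MIN(amount - qty)=162
  draft: ids {6, 14, 22, 38} → MIN(amount - qty)=67
  failed: ids {3, 24, 31} → MIN(amount - qty)=29
  shipped: ids {4, 7, 12, 13, 32} → MIN(amount - qty)=83

closed | 162 ; draft | 67 ; failed | 29 ; shipped | 83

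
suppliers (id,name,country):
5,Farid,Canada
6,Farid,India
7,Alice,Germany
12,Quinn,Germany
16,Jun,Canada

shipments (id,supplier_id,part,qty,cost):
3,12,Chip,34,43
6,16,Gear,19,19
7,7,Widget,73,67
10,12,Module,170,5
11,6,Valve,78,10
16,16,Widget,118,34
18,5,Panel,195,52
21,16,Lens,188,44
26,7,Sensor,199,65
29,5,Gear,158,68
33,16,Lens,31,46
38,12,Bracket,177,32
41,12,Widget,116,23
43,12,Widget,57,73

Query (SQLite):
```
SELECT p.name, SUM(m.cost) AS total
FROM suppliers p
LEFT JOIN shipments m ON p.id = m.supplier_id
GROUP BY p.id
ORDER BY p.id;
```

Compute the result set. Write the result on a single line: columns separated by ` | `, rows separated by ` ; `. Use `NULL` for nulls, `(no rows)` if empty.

Farid | 120 ; Farid | 10 ; Alice | 132 ; Quinn | 176 ; Jun | 143

LEFT JOIN keeps every suppliers row; unmatched ones get NULL for shipments columns.
Group by suppliers.id and compute SUM(m.cost). SUM over an all-NULL group is NULL.
  5: ids {18, 29} → SUM(m.cost)=120
  6: ids {11} → SUM(m.cost)=10
  7: ids {7, 26} → SUM(m.cost)=132
  12: ids {3, 10, 38, 41, 43} → SUM(m.cost)=176
  16: ids {6, 16, 21, 33} → SUM(m.cost)=143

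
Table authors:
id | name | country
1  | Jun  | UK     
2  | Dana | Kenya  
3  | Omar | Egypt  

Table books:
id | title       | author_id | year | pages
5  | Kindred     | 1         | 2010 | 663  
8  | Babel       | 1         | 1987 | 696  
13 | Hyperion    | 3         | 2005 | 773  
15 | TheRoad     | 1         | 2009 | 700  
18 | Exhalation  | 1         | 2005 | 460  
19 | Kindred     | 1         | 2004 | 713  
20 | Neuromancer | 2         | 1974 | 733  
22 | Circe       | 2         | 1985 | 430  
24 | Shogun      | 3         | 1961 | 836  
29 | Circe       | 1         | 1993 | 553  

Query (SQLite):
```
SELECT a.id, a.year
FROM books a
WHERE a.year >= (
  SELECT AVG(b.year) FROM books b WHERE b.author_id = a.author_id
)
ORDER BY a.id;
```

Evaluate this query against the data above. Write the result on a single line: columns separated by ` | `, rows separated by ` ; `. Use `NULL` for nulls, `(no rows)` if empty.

For each books row a, compute AVG(year) over rows sharing a.author_id.
Keep row a if a.year >= that per-group AVG.
  author_id=1: AVG(year) = 2001.333333
  author_id=2: AVG(year) = 1979.5
  author_id=3: AVG(year) = 1983.0

5 | 2010 ; 13 | 2005 ; 15 | 2009 ; 18 | 2005 ; 19 | 2004 ; 22 | 1985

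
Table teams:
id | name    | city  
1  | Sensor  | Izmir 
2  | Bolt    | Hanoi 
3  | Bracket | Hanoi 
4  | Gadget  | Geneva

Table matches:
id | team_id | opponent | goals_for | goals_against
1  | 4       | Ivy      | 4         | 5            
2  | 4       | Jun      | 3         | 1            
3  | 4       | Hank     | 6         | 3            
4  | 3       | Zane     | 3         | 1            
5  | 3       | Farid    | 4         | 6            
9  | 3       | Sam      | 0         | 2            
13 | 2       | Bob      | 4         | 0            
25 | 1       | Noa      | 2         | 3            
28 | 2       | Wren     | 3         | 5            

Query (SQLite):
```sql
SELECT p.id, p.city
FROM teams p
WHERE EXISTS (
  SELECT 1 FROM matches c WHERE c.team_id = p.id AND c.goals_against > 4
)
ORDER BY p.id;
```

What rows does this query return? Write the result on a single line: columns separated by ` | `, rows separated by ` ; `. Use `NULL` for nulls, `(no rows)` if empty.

For each teams row, check whether any matches with matching team_id has goals_against > 4.
Keep rows where that is true.

2 | Hanoi ; 3 | Hanoi ; 4 | Geneva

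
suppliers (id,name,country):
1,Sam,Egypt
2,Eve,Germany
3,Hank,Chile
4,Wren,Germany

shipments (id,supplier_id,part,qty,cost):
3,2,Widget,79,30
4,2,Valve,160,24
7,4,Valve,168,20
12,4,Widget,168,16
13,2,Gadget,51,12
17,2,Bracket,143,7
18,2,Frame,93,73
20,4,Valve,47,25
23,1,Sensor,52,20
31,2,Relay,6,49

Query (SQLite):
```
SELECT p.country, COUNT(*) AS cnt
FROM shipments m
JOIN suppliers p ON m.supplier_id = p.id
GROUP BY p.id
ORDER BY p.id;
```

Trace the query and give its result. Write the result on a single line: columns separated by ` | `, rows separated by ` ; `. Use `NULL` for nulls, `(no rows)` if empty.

Egypt | 1 ; Germany | 6 ; Germany | 3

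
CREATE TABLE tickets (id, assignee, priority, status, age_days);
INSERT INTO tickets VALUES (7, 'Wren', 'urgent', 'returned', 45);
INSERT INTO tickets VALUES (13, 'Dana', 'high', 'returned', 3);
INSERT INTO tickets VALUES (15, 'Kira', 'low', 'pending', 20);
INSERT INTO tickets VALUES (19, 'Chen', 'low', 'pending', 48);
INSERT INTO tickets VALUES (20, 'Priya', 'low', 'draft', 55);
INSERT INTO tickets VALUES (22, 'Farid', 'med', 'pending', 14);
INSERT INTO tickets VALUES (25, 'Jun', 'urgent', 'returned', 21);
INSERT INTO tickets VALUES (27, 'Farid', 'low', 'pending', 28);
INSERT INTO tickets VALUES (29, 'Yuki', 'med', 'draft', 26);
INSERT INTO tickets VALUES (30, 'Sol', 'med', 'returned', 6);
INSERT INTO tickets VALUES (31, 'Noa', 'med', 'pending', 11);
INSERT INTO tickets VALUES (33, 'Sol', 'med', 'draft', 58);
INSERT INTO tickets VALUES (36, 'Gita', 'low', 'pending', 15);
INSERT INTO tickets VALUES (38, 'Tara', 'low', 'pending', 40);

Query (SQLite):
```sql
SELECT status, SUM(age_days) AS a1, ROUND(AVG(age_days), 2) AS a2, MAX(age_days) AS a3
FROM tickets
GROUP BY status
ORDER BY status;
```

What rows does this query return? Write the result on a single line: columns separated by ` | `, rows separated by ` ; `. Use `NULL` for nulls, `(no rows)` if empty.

draft | 139 | 46.33 | 58 ; pending | 176 | 25.14 | 48 ; returned | 75 | 18.75 | 45

Group tickets by status.
Per group compute: SUM(age_days), ROUND(AVG(age_days), 2), MAX(age_days).
  draft: ids {20, 29, 33} → SUM(age_days)=139, ROUND(AVG(age_days), 2)=46.33, MAX(age_days)=58
  pending: ids {15, 19, 22, 27, 31, 36, 38} → SUM(age_days)=176, ROUND(AVG(age_days), 2)=25.14, MAX(age_days)=48
  returned: ids {7, 13, 25, 30} → SUM(age_days)=75, ROUND(AVG(age_days), 2)=18.75, MAX(age_days)=45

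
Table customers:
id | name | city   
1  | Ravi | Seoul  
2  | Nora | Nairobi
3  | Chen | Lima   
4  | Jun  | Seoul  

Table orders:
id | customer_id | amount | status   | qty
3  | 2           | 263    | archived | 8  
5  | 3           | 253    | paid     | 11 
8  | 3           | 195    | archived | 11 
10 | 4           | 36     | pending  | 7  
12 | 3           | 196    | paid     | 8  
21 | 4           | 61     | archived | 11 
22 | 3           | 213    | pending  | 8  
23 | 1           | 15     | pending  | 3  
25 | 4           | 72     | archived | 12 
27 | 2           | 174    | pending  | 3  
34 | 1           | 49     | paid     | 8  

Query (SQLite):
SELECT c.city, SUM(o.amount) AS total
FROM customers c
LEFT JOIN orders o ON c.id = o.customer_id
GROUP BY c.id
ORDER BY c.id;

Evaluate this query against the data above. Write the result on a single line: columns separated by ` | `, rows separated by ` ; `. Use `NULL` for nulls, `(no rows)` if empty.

LEFT JOIN keeps every customers row; unmatched ones get NULL for orders columns.
Group by customers.id and compute SUM(o.amount). SUM over an all-NULL group is NULL.
  1: ids {23, 34} → SUM(o.amount)=64
  2: ids {3, 27} → SUM(o.amount)=437
  3: ids {5, 8, 12, 22} → SUM(o.amount)=857
  4: ids {10, 21, 25} → SUM(o.amount)=169

Seoul | 64 ; Nairobi | 437 ; Lima | 857 ; Seoul | 169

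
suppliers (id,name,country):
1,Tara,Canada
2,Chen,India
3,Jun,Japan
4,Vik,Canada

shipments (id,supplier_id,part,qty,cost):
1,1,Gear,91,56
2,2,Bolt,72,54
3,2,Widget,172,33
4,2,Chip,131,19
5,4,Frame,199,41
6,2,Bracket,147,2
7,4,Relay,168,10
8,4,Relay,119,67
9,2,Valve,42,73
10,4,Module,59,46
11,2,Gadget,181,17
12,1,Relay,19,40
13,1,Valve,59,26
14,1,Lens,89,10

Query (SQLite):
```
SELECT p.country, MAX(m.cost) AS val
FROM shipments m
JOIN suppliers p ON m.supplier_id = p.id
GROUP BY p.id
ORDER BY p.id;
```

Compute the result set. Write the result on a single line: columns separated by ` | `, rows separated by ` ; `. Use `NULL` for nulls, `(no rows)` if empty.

Canada | 56 ; India | 73 ; Canada | 67

Join each shipments row to its suppliers via supplier_id.
Group joined rows by suppliers.id; compute MAX(m.cost) per group.
  1: ids {1, 12, 13, 14} → MAX(m.cost)=56
  2: ids {2, 3, 4, 6, 9, 11} → MAX(m.cost)=73
  4: ids {5, 7, 8, 10} → MAX(m.cost)=67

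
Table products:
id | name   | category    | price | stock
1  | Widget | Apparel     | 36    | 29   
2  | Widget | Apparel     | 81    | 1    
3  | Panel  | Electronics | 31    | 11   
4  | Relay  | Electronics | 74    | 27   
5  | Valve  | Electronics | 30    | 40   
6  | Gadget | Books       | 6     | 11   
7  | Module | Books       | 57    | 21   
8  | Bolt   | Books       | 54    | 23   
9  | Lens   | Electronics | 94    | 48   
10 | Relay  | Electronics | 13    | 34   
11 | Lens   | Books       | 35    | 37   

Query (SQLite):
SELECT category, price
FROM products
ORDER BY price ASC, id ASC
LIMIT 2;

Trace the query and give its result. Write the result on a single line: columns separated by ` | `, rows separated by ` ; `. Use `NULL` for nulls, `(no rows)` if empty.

Sort by price asc, tiebreak id asc: (6, id=6), (13, id=10), (30, id=5), (31, id=3), (35, id=11) …. Take first 2.

Books | 6 ; Electronics | 13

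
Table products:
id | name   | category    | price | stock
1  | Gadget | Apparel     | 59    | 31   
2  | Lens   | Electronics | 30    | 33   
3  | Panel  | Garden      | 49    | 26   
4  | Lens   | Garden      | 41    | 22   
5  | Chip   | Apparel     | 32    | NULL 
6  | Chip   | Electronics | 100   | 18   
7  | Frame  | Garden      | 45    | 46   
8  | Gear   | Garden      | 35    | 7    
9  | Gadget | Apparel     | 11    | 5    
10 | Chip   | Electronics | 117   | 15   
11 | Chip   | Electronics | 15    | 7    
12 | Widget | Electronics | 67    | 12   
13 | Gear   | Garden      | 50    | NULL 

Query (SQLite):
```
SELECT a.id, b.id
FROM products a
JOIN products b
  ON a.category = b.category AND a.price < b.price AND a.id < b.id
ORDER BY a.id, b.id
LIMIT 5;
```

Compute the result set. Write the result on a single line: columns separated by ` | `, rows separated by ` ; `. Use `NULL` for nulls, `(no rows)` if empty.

Pairs (a,b) with same category, a.price < b.price, a.id < b.id.
category groups: Apparel:{1,5,9} Electronics:{2,6,10,11,12} Garden:{3,4,7,8,13}
Ordered by (a.id, b.id); first 5.

2 | 6 ; 2 | 10 ; 2 | 12 ; 3 | 13 ; 4 | 7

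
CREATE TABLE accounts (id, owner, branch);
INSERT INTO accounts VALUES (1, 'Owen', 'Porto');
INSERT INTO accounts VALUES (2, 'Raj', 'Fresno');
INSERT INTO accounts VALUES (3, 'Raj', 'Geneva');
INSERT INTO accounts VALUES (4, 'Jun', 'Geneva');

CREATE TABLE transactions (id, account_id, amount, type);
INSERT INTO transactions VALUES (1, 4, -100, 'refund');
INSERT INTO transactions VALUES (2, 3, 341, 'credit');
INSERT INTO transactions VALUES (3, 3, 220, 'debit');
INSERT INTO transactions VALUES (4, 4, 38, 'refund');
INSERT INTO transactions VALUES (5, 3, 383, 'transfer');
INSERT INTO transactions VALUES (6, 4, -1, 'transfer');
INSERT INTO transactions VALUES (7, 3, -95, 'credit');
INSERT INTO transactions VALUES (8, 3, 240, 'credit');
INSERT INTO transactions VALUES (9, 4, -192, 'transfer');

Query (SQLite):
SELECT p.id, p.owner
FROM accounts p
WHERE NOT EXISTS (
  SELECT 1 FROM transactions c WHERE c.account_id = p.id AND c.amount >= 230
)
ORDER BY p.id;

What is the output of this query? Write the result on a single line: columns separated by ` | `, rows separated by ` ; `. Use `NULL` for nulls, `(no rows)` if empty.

For each accounts row, check whether any transactions with matching account_id has amount >= 230.
Keep rows where that is false.

1 | Owen ; 2 | Raj ; 4 | Jun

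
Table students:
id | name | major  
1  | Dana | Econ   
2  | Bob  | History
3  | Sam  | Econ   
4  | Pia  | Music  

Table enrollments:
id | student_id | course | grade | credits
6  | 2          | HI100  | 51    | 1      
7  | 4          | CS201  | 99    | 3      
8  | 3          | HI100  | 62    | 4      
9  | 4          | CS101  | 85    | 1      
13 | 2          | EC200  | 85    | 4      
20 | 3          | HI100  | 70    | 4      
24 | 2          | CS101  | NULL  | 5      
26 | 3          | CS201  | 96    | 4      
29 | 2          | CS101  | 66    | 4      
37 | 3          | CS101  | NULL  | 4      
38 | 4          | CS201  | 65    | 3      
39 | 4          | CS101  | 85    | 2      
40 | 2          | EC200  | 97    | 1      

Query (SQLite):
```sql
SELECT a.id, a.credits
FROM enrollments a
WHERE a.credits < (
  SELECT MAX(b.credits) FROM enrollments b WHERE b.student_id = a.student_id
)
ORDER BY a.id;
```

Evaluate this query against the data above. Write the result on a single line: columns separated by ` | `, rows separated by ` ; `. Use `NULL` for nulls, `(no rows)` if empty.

For each enrollments row a, compute MAX(credits) over rows sharing a.student_id.
Keep row a if a.credits < that per-group MAX.
  student_id=2: MAX(credits) = 5
  student_id=3: MAX(credits) = 4
  student_id=4: MAX(credits) = 3

6 | 1 ; 9 | 1 ; 13 | 4 ; 29 | 4 ; 39 | 2 ; 40 | 1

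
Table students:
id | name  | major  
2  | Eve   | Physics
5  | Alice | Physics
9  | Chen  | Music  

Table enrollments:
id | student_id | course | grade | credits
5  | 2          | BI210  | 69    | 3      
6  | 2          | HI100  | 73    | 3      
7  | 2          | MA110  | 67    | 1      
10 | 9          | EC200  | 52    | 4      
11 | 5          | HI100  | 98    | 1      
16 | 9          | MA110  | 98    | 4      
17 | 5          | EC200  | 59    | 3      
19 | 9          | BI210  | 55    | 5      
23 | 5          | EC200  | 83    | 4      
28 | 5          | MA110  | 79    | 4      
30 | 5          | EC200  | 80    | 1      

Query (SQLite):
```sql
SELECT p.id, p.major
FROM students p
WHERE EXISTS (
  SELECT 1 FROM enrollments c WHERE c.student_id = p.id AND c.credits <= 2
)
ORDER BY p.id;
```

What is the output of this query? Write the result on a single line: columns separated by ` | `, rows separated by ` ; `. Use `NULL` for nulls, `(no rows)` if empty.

For each students row, check whether any enrollments with matching student_id has credits <= 2.
Keep rows where that is true.

2 | Physics ; 5 | Physics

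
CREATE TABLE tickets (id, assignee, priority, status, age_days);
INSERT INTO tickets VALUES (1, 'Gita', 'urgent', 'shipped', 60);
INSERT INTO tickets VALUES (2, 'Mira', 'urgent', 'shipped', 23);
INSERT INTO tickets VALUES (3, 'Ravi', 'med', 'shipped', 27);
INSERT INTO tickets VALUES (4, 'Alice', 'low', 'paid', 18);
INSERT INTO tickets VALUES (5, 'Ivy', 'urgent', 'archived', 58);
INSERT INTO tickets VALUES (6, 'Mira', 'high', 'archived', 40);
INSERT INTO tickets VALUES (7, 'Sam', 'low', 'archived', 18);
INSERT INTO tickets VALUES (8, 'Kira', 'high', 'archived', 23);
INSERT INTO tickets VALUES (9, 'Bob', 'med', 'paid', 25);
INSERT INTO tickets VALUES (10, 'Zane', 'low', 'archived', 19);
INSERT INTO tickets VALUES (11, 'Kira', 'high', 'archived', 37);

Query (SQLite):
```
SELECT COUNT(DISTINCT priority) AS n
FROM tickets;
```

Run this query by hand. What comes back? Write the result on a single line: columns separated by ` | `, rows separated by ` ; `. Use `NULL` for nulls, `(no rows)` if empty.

4

Count distinct non-NULL priority values.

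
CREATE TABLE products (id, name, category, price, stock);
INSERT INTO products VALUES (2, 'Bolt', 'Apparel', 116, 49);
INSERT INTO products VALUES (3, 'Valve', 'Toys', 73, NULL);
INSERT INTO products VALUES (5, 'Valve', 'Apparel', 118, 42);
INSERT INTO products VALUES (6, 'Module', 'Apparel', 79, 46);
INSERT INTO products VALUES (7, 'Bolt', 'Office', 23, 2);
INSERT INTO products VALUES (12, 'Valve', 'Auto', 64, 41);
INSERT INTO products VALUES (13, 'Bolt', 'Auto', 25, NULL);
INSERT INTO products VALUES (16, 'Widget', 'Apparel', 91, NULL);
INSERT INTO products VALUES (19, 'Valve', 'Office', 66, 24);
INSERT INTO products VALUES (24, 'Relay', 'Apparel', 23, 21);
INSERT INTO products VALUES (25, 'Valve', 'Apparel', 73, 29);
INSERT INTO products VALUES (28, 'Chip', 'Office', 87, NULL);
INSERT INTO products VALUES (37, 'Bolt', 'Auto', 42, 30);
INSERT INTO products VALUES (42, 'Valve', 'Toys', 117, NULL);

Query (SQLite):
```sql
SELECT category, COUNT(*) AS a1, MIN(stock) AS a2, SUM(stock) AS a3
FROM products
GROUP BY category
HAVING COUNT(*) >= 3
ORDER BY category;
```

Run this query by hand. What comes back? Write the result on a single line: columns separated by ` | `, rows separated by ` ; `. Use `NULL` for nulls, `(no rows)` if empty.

Apparel | 6 | 21 | 187 ; Auto | 3 | 30 | 71 ; Office | 3 | 2 | 26

Group products by category.
Per group compute: COUNT(*), MIN(stock), SUM(stock).
HAVING: drop groups with fewer than 3 rows.
  Apparel: ids {2, 5, 6, 16, 24, 25} → COUNT(*)=6, MIN(stock)=21, SUM(stock)=187
  Auto: ids {12, 13, 37} → COUNT(*)=3, MIN(stock)=30, SUM(stock)=71
  Office: ids {7, 19, 28} → COUNT(*)=3, MIN(stock)=2, SUM(stock)=26
  Toys: ids {3, 42} → COUNT(*)=2, MIN(stock)=NULL, SUM(stock)=NULL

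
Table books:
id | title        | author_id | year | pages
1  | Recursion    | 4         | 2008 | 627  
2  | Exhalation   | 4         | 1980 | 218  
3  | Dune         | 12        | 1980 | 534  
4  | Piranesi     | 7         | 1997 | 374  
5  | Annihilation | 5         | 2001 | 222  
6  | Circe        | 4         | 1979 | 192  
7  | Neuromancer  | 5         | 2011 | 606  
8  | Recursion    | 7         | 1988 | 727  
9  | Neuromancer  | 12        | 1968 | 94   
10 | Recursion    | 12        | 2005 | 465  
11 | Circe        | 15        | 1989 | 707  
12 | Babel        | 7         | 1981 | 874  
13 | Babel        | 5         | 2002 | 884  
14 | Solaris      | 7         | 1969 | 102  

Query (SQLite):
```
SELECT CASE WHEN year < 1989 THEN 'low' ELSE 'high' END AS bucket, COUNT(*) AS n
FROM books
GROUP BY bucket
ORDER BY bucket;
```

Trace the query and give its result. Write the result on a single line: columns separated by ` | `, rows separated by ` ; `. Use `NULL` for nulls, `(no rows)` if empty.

high | 7 ; low | 7

Bucket rows by year < 1989 → 'low' else 'high'; count each bucket.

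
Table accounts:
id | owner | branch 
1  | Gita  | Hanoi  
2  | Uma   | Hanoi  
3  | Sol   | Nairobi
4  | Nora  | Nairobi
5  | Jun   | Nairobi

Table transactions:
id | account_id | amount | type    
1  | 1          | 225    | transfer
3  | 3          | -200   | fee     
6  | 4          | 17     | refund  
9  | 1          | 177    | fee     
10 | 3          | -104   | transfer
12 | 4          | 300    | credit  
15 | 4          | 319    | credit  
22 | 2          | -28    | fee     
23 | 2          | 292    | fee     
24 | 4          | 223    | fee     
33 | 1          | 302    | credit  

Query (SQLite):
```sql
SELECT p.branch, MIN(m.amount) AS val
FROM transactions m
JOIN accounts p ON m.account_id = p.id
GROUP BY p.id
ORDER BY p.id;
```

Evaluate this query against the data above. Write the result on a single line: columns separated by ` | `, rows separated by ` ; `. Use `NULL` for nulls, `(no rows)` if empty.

Hanoi | 177 ; Hanoi | -28 ; Nairobi | -200 ; Nairobi | 17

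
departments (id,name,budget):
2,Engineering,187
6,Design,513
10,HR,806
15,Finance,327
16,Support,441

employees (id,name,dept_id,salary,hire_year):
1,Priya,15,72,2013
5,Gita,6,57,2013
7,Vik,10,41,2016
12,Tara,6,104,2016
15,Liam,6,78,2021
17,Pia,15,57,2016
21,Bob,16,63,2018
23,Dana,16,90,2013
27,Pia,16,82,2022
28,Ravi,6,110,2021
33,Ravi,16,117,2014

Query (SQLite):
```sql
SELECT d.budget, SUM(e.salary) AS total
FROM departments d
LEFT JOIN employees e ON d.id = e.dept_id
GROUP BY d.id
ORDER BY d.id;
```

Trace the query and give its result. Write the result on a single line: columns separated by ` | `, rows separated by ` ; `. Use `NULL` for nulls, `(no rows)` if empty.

187 | NULL ; 513 | 349 ; 806 | 41 ; 327 | 129 ; 441 | 352

LEFT JOIN keeps every departments row; unmatched ones get NULL for employees columns.
Group by departments.id and compute SUM(e.salary). SUM over an all-NULL group is NULL.
  2: ids {—} → SUM(e.salary)=NULL
  6: ids {5, 12, 15, 28} → SUM(e.salary)=349
  10: ids {7} → SUM(e.salary)=41
  15: ids {1, 17} → SUM(e.salary)=129
  16: ids {21, 23, 27, 33} → SUM(e.salary)=352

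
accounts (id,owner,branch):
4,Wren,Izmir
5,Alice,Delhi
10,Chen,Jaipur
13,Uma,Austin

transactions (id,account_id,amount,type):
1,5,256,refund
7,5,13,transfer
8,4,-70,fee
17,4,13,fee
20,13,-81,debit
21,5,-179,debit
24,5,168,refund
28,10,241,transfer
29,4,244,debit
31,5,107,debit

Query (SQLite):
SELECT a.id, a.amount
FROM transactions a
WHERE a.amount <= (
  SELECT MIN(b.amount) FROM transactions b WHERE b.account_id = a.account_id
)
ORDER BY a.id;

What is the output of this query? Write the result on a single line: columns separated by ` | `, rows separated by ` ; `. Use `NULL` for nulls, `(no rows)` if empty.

8 | -70 ; 20 | -81 ; 21 | -179 ; 28 | 241

For each transactions row a, compute MIN(amount) over rows sharing a.account_id.
Keep row a if a.amount <= that per-group MIN.
  account_id=4: MIN(amount) = -70
  account_id=5: MIN(amount) = -179
  account_id=10: MIN(amount) = 241
  account_id=13: MIN(amount) = -81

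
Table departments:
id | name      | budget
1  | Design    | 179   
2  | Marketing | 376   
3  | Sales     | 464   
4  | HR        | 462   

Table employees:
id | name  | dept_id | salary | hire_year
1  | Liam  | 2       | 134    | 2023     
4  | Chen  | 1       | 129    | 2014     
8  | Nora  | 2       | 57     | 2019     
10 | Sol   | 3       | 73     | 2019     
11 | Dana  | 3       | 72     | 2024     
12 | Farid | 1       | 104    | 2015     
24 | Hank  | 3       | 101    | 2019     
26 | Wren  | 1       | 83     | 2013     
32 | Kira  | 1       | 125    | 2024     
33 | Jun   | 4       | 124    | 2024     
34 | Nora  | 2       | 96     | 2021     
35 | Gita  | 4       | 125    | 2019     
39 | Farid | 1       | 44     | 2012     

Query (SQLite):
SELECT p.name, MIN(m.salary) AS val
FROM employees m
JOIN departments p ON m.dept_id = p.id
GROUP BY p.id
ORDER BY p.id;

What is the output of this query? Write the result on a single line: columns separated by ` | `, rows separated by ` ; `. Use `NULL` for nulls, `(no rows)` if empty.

Design | 44 ; Marketing | 57 ; Sales | 72 ; HR | 124

Join each employees row to its departments via dept_id.
Group joined rows by departments.id; compute MIN(m.salary) per group.
  1: ids {4, 12, 26, 32, 39} → MIN(m.salary)=44
  2: ids {1, 8, 34} → MIN(m.salary)=57
  3: ids {10, 11, 24} → MIN(m.salary)=72
  4: ids {33, 35} → MIN(m.salary)=124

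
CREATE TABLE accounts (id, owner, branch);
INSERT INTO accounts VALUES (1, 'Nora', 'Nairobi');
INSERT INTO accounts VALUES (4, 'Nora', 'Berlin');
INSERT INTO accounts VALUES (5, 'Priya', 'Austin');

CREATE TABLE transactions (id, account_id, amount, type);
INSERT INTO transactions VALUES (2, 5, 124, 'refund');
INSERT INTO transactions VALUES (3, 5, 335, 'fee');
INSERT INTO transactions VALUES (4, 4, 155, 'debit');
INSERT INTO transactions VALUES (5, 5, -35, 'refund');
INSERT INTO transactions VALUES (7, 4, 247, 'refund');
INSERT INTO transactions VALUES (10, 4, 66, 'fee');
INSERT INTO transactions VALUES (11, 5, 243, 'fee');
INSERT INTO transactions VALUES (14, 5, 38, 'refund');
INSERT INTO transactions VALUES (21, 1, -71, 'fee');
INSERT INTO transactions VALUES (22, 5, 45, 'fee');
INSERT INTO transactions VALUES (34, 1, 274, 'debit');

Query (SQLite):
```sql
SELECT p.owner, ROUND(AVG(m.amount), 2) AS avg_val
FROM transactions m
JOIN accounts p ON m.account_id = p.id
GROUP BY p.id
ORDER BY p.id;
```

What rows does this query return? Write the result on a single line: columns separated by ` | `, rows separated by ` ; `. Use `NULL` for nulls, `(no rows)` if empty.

Join each transactions row to its accounts via account_id.
Group joined rows by accounts.id; compute ROUND(AVG(m.amount), 2) per group.
  1: ids {21, 34} → ROUND(AVG(m.amount), 2)=101.5
  4: ids {4, 7, 10} → ROUND(AVG(m.amount), 2)=156
  5: ids {2, 3, 5, 11, 14, 22} → ROUND(AVG(m.amount), 2)=125

Nora | 101.5 ; Nora | 156 ; Priya | 125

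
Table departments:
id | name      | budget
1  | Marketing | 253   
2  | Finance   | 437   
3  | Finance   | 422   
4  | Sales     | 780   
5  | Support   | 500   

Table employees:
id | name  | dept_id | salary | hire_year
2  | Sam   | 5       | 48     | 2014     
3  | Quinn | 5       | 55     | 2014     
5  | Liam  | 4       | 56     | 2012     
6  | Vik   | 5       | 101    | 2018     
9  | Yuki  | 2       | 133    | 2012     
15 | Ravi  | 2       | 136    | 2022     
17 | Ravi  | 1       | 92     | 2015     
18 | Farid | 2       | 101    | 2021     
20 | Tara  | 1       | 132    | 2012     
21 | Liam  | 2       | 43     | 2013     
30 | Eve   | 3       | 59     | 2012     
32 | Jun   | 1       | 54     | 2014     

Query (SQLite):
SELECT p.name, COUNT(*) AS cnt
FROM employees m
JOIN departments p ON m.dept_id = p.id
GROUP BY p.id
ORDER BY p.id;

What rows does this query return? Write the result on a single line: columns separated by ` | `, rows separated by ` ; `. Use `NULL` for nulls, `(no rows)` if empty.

Marketing | 3 ; Finance | 4 ; Finance | 1 ; Sales | 1 ; Support | 3

Join each employees row to its departments via dept_id.
Group joined rows by departments.id; compute COUNT(*) per group.
  1: ids {17, 20, 32} → COUNT(*)=3
  2: ids {9, 15, 18, 21} → COUNT(*)=4
  3: ids {30} → COUNT(*)=1
  4: ids {5} → COUNT(*)=1
  5: ids {2, 3, 6} → COUNT(*)=3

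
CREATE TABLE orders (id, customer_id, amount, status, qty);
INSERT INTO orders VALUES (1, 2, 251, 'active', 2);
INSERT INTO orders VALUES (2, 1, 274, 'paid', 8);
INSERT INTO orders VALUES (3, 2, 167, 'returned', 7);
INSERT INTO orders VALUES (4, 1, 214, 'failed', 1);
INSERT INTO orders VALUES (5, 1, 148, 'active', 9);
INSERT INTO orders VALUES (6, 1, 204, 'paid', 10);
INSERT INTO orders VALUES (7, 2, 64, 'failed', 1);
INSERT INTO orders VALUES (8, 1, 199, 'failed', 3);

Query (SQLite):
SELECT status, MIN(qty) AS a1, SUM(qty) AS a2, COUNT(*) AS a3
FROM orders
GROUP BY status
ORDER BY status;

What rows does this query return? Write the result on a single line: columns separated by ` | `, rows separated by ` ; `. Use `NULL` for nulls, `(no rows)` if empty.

Group orders by status.
Per group compute: MIN(qty), SUM(qty), COUNT(*).
  active: ids {1, 5} → MIN(qty)=2, SUM(qty)=11, COUNT(*)=2
  failed: ids {4, 7, 8} → MIN(qty)=1, SUM(qty)=5, COUNT(*)=3
  paid: ids {2, 6} → MIN(qty)=8, SUM(qty)=18, COUNT(*)=2
  returned: ids {3} → MIN(qty)=7, SUM(qty)=7, COUNT(*)=1

active | 2 | 11 | 2 ; failed | 1 | 5 | 3 ; paid | 8 | 18 | 2 ; returned | 7 | 7 | 1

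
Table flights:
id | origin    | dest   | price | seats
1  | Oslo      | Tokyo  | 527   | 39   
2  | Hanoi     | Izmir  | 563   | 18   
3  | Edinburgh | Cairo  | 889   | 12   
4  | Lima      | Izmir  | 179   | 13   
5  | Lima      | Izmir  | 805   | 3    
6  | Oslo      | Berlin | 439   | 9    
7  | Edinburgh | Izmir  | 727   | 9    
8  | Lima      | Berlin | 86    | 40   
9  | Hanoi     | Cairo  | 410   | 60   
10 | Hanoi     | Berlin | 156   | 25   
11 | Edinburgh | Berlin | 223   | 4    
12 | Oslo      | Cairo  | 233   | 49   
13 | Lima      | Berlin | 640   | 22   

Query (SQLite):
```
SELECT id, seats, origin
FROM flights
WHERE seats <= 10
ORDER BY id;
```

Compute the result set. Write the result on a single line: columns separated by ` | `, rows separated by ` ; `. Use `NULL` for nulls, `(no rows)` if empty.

seats <= 10: ids {5, 6, 7, 11}

5 | 3 | Lima ; 6 | 9 | Oslo ; 7 | 9 | Edinburgh ; 11 | 4 | Edinburgh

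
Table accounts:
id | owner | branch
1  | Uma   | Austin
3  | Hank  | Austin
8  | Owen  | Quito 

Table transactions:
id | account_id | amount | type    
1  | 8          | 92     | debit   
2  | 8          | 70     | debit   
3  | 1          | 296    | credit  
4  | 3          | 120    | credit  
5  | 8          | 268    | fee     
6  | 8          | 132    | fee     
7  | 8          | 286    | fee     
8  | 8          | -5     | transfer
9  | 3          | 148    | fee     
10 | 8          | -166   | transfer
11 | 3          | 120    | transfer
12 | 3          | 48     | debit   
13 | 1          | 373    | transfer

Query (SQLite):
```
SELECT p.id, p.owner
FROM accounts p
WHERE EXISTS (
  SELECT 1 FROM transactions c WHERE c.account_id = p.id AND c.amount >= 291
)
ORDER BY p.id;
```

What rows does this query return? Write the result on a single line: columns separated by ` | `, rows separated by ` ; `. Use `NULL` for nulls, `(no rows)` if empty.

1 | Uma

For each accounts row, check whether any transactions with matching account_id has amount >= 291.
Keep rows where that is true.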